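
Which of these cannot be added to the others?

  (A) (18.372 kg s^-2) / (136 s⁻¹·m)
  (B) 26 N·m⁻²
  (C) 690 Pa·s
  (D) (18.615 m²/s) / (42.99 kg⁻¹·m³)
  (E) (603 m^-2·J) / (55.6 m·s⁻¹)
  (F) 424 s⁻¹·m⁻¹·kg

(B)

Reduce each to base SI dimensions:
  (A) [kg·s⁻²] / [m·s⁻¹] = kg·m⁻¹·s⁻¹
  (B) N·m⁻² = kg·m·s⁻²·m⁻² = kg·m⁻¹·s⁻²
  (C) Pa·s = N·m⁻²·s = kg·m⁻¹·s⁻¹
  (D) [m²·s⁻¹] / [kg⁻¹·m³] = kg·m⁻¹·s⁻¹
  (E) [kg·s⁻²] / [m·s⁻¹] = kg·m⁻¹·s⁻¹
  (F) kg·m⁻¹·s⁻¹
All reduce to kg·m⁻¹·s⁻¹ except (B), which is kg·m⁻¹·s⁻².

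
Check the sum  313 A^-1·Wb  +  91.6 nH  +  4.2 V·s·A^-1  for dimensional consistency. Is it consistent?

Dimensions:
  313 A^-1·Wb:  Wb·A⁻¹ = V·s·A⁻¹ = kg·m²·s⁻²·A⁻²
  91.6 nH:  H = V·s·A⁻¹ = kg·m²·s⁻²·A⁻²
  4.2 V·s·A^-1:  V·s·A⁻¹ = J·C⁻¹·s·A⁻¹ = kg·m²·s⁻²·A⁻²
Every term reduces to kg·m²·s⁻²·A⁻².

Yes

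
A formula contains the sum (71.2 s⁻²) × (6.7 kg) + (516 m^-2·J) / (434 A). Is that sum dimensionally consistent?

No

Expand each in SI base units:
  (71.2 s⁻²) × (6.7 kg):  [s⁻²] · [kg] = kg·s⁻²
  (516 m^-2·J) / (434 A):  [kg·s⁻²] / [A] = kg·s⁻²·A⁻¹
kg·s⁻² ≠ kg·s⁻²·A⁻¹, so they cannot be added.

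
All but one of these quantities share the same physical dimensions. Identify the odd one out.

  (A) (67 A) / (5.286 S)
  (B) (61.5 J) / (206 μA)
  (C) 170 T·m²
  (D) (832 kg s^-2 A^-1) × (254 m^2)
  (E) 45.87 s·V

Work out the base dimensions of each:
  (A) [A] / [kg⁻¹·m⁻²·s³·A²] = kg·m²·s⁻³·A⁻¹
  (B) [kg·m²·s⁻²] / [A] = kg·m²·s⁻²·A⁻¹
  (C) T·m² = Wb·m⁻²·m² = kg·m²·s⁻²·A⁻¹
  (D) [kg·s⁻²·A⁻¹] · [m²] = kg·m²·s⁻²·A⁻¹
  (E) V·s = J·C⁻¹·s = kg·m²·s⁻²·A⁻¹
All reduce to kg·m²·s⁻²·A⁻¹ except (A), which is kg·m²·s⁻³·A⁻¹.

(A)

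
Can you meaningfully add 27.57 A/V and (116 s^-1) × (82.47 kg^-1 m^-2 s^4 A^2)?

Yes

Work out the base dimensions of each:
  27.57 A/V:  A·V⁻¹ = A·(J·C⁻¹)⁻¹ = kg⁻¹·m⁻²·s³·A²
  (116 s^-1) × (82.47 kg^-1 m^-2 s^4 A^2):  [s⁻¹] · [kg⁻¹·m⁻²·s⁴·A²] = kg⁻¹·m⁻²·s³·A²
Both are kg⁻¹·m⁻²·s³·A², so they have the same dimensions and can be added.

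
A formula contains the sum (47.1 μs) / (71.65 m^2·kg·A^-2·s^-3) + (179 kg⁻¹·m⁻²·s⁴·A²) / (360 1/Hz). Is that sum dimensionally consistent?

Dimensions:
  (47.1 μs) / (71.65 m^2·kg·A^-2·s^-3):  [s] / [kg·m²·s⁻³·A⁻²] = kg⁻¹·m⁻²·s⁴·A²
  (179 kg⁻¹·m⁻²·s⁴·A²) / (360 1/Hz):  [kg⁻¹·m⁻²·s⁴·A²] / [s] = kg⁻¹·m⁻²·s³·A²
kg⁻¹·m⁻²·s⁴·A² ≠ kg⁻¹·m⁻²·s³·A², so they cannot be added.

No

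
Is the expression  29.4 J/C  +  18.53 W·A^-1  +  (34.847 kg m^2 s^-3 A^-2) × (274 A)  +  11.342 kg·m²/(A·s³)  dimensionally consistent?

Dimensions:
  29.4 J/C:  J·C⁻¹ = N·m·(s·A)⁻¹ = kg·m²·s⁻³·A⁻¹
  18.53 W·A^-1:  W·A⁻¹ = J·s⁻¹·A⁻¹ = kg·m²·s⁻³·A⁻¹
  (34.847 kg m^2 s^-3 A^-2) × (274 A):  [kg·m²·s⁻³·A⁻²] · [A] = kg·m²·s⁻³·A⁻¹
  11.342 kg·m²/(A·s³):  kg·m²·s⁻³·A⁻¹
Every term reduces to kg·m²·s⁻³·A⁻¹.

Yes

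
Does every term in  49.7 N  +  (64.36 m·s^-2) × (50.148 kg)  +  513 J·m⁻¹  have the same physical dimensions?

Yes

Dimensions:
  49.7 N:  N = kg·m·s⁻²
  (64.36 m·s^-2) × (50.148 kg):  [m·s⁻²] · [kg] = kg·m·s⁻²
  513 J·m⁻¹:  J·m⁻¹ = N·m·m⁻¹ = kg·m·s⁻²
Every term reduces to kg·m·s⁻².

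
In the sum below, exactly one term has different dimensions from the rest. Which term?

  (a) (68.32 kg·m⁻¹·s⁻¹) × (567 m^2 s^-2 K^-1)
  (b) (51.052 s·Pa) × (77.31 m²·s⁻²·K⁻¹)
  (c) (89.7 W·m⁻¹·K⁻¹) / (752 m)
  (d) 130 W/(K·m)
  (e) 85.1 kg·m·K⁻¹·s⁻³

(c)

Work out the base dimensions of each:
  (a) [kg·m⁻¹·s⁻¹] · [m²·s⁻²·K⁻¹] = kg·m·s⁻³·K⁻¹
  (b) [kg·m⁻¹·s⁻¹] · [m²·s⁻²·K⁻¹] = kg·m·s⁻³·K⁻¹
  (c) [kg·m·s⁻³·K⁻¹] / [m] = kg·s⁻³·K⁻¹
  (d) W·m⁻¹·K⁻¹ = J·s⁻¹·m⁻¹·K⁻¹ = kg·m·s⁻³·K⁻¹
  (e) kg·m·s⁻³·K⁻¹
All reduce to kg·m·s⁻³·K⁻¹ except (c), which is kg·s⁻³·K⁻¹.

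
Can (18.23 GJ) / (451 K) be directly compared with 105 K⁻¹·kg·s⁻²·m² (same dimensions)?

Yes

Dimensions:
  (18.23 GJ) / (451 K):  [kg·m²·s⁻²] / [K] = kg·m²·s⁻²·K⁻¹
  105 K⁻¹·kg·s⁻²·m²:  kg·m²·s⁻²·K⁻¹
Both are kg·m²·s⁻²·K⁻¹, so they have the same dimensions and can be added.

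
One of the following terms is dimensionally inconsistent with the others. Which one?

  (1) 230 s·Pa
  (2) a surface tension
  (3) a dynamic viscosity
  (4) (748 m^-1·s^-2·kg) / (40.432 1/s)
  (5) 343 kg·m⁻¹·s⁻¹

Reduce each to base SI dimensions:
  (1) Pa·s = N·m⁻²·s = kg·m⁻¹·s⁻¹
  (2) [surface tension] = kg·s⁻²
  (3) [dynamic viscosity] = kg·m⁻¹·s⁻¹
  (4) [kg·m⁻¹·s⁻²] / [s⁻¹] = kg·m⁻¹·s⁻¹
  (5) kg·m⁻¹·s⁻¹
All reduce to kg·m⁻¹·s⁻¹ except (2), which is kg·s⁻².

(2)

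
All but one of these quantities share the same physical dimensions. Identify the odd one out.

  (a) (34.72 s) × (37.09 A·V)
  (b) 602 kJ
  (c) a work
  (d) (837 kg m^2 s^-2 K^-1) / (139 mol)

Work out the base dimensions of each:
  (a) [s] · [kg·m²·s⁻³] = kg·m²·s⁻²
  (b) J = N·m = kg·m²·s⁻²
  (c) [work] = kg·m²·s⁻²
  (d) [kg·m²·s⁻²·K⁻¹] / [mol] = kg·m²·s⁻²·K⁻¹·mol⁻¹
All reduce to kg·m²·s⁻² except (d), which is kg·m²·s⁻²·K⁻¹·mol⁻¹.

(d)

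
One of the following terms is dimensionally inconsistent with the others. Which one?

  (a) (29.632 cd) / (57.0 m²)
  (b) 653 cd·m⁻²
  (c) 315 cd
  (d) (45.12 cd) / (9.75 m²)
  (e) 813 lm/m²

In SI base units:
  (a) [cd] / [m²] = m⁻²·cd
  (b) cd·m⁻² = m⁻²·cd
  (c) cd
  (d) [cd] / [m²] = m⁻²·cd
  (e) lm·m⁻² = cd·m⁻² = m⁻²·cd
All reduce to m⁻²·cd except (c), which is cd.

(c)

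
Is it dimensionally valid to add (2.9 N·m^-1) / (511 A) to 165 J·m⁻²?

In SI base units:
  (2.9 N·m^-1) / (511 A):  [kg·s⁻²] / [A] = kg·s⁻²·A⁻¹
  165 J·m⁻²:  J·m⁻² = N·m·m⁻² = kg·s⁻²
kg·s⁻²·A⁻¹ ≠ kg·s⁻², so they cannot be added.

No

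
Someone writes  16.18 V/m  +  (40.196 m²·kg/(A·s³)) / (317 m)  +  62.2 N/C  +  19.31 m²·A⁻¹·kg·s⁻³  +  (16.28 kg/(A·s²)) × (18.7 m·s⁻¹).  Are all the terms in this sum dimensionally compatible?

Expand each in SI base units:
  16.18 V/m:  V·m⁻¹ = J·C⁻¹·m⁻¹ = kg·m·s⁻³·A⁻¹
  (40.196 m²·kg/(A·s³)) / (317 m):  [kg·m²·s⁻³·A⁻¹] / [m] = kg·m·s⁻³·A⁻¹
  62.2 N/C:  N·C⁻¹ = kg·m·s⁻²·(s·A)⁻¹ = kg·m·s⁻³·A⁻¹
  19.31 m²·A⁻¹·kg·s⁻³:  kg·m²·s⁻³·A⁻¹
  (16.28 kg/(A·s²)) × (18.7 m·s⁻¹):  [kg·s⁻²·A⁻¹] · [m·s⁻¹] = kg·m·s⁻³·A⁻¹
The terms do not share a single dimension (kg·m²·s⁻³·A⁻¹ vs kg·m·s⁻³·A⁻¹).

No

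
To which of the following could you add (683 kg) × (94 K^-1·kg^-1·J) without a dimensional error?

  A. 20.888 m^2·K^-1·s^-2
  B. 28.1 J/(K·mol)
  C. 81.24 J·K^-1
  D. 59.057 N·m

C.

Reference: [kg] · [m²·s⁻²·K⁻¹] = kg·m²·s⁻²·K⁻¹.
Each option:
  A. m²·s⁻²·K⁻¹
  B. J·mol⁻¹·K⁻¹ = N·m·mol⁻¹·K⁻¹ = kg·m²·s⁻²·K⁻¹·mol⁻¹
  C. J·K⁻¹ = N·m·K⁻¹ = kg·m²·s⁻²·K⁻¹  ← same
  D. N·m = kg·m·s⁻²·m = kg·m²·s⁻²
Only C. matches kg·m²·s⁻²·K⁻¹.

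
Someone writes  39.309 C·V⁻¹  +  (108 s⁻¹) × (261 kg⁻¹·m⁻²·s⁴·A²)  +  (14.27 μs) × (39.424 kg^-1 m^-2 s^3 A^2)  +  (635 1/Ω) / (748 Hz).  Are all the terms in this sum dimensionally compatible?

No

Dimensions:
  39.309 C·V⁻¹:  C·V⁻¹ = s·A·(J·C⁻¹)⁻¹ = kg⁻¹·m⁻²·s⁴·A²
  (108 s⁻¹) × (261 kg⁻¹·m⁻²·s⁴·A²):  [s⁻¹] · [kg⁻¹·m⁻²·s⁴·A²] = kg⁻¹·m⁻²·s³·A²
  (14.27 μs) × (39.424 kg^-1 m^-2 s^3 A^2):  [s] · [kg⁻¹·m⁻²·s³·A²] = kg⁻¹·m⁻²·s⁴·A²
  (635 1/Ω) / (748 Hz):  [kg⁻¹·m⁻²·s³·A²] / [s⁻¹] = kg⁻¹·m⁻²·s⁴·A²
The terms do not share a single dimension (kg⁻¹·m⁻²·s³·A² vs kg⁻¹·m⁻²·s⁴·A²).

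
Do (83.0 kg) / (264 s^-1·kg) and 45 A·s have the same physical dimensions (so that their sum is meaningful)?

In SI base units:
  (83.0 kg) / (264 s^-1·kg):  [kg] / [kg·s⁻¹] = s
  45 A·s:  A·s = s·A
s ≠ s·A, so they cannot be added.

No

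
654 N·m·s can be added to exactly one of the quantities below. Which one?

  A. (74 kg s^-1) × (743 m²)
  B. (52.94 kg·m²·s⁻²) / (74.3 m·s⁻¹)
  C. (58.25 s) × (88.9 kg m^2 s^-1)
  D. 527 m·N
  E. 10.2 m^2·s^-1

Reference: N·m·s = kg·m·s⁻²·m·s = kg·m²·s⁻¹.
Each option:
  A. [kg·s⁻¹] · [m²] = kg·m²·s⁻¹  ← same
  B. [kg·m²·s⁻²] / [m·s⁻¹] = kg·m·s⁻¹
  C. [s] · [kg·m²·s⁻¹] = kg·m²
  D. N·m = kg·m·s⁻²·m = kg·m²·s⁻²
  E. m²·s⁻¹
Only A. matches kg·m²·s⁻¹.

A.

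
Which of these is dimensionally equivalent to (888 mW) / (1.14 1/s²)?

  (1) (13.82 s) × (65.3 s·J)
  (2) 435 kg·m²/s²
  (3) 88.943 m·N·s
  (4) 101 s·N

Reference: [kg·m²·s⁻³] / [s⁻²] = kg·m²·s⁻¹.
Each option:
  (1) [s] · [kg·m²·s⁻¹] = kg·m²
  (2) kg·m²·s⁻²
  (3) N·m·s = kg·m·s⁻²·m·s = kg·m²·s⁻¹  ← same
  (4) N·s = kg·m·s⁻²·s = kg·m·s⁻¹
Only (3) matches kg·m²·s⁻¹.

(3)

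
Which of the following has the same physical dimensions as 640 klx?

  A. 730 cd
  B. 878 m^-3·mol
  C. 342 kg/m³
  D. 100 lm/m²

D.

Reference: lx = lm·m⁻² = m⁻²·cd.
Each option:
  A. cd
  B. mol·m⁻³ = m⁻³·mol
  C. kg·m⁻³
  D. lm·m⁻² = cd·m⁻² = m⁻²·cd  ← same
Only D. matches m⁻²·cd.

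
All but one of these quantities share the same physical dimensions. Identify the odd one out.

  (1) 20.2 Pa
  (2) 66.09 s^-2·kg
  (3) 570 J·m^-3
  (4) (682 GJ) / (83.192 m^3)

Reduce each to base SI dimensions:
  (1) Pa = N·m⁻² = kg·m⁻¹·s⁻²
  (2) kg·s⁻²
  (3) J·m⁻³ = N·m·m⁻³ = kg·m⁻¹·s⁻²
  (4) [kg·m²·s⁻²] / [m³] = kg·m⁻¹·s⁻²
All reduce to kg·m⁻¹·s⁻² except (2), which is kg·s⁻².

(2)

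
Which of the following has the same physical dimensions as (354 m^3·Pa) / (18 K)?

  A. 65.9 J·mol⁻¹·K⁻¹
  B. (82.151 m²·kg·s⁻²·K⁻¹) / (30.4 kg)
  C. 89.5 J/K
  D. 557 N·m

Reference: [kg·m²·s⁻²] / [K] = kg·m²·s⁻²·K⁻¹.
Each option:
  A. J·mol⁻¹·K⁻¹ = N·m·mol⁻¹·K⁻¹ = kg·m²·s⁻²·K⁻¹·mol⁻¹
  B. [kg·m²·s⁻²·K⁻¹] / [kg] = m²·s⁻²·K⁻¹
  C. J·K⁻¹ = N·m·K⁻¹ = kg·m²·s⁻²·K⁻¹  ← same
  D. N·m = kg·m·s⁻²·m = kg·m²·s⁻²
Only C. matches kg·m²·s⁻²·K⁻¹.

C.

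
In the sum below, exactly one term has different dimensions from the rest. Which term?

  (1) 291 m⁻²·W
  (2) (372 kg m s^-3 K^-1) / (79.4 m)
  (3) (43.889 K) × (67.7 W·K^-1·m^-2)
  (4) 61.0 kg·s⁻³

(2)

Reduce each to base SI dimensions:
  (1) W·m⁻² = J·s⁻¹·m⁻² = kg·s⁻³
  (2) [kg·m·s⁻³·K⁻¹] / [m] = kg·s⁻³·K⁻¹
  (3) [K] · [kg·s⁻³·K⁻¹] = kg·s⁻³
  (4) kg·s⁻³
All reduce to kg·s⁻³ except (2), which is kg·s⁻³·K⁻¹.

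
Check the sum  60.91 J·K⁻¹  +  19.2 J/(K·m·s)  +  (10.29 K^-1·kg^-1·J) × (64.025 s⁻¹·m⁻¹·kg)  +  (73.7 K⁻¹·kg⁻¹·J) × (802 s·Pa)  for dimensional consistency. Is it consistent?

In SI base units:
  60.91 J·K⁻¹:  J·K⁻¹ = N·m·K⁻¹ = kg·m²·s⁻²·K⁻¹
  19.2 J/(K·m·s):  J·s⁻¹·m⁻¹·K⁻¹ = N·m·s⁻¹·m⁻¹·K⁻¹ = kg·m·s⁻³·K⁻¹
  (10.29 K^-1·kg^-1·J) × (64.025 s⁻¹·m⁻¹·kg):  [m²·s⁻²·K⁻¹] · [kg·m⁻¹·s⁻¹] = kg·m·s⁻³·K⁻¹
  (73.7 K⁻¹·kg⁻¹·J) × (802 s·Pa):  [m²·s⁻²·K⁻¹] · [kg·m⁻¹·s⁻¹] = kg·m·s⁻³·K⁻¹
The terms do not share a single dimension (kg·m²·s⁻²·K⁻¹ vs kg·m·s⁻³·K⁻¹).

No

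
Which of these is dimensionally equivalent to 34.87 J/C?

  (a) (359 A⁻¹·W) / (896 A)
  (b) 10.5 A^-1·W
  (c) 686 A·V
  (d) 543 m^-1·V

Reference: J·C⁻¹ = N·m·(s·A)⁻¹ = kg·m²·s⁻³·A⁻¹.
Each option:
  (a) [kg·m²·s⁻³·A⁻¹] / [A] = kg·m²·s⁻³·A⁻²
  (b) W·A⁻¹ = J·s⁻¹·A⁻¹ = kg·m²·s⁻³·A⁻¹  ← same
  (c) V·A = J·C⁻¹·A = kg·m²·s⁻³
  (d) V·m⁻¹ = J·C⁻¹·m⁻¹ = kg·m·s⁻³·A⁻¹
Only (b) matches kg·m²·s⁻³·A⁻¹.

(b)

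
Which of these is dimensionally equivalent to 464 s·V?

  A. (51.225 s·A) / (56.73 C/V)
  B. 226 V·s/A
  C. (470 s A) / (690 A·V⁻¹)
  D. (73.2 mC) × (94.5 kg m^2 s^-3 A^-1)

Reference: V·s = J·C⁻¹·s = kg·m²·s⁻²·A⁻¹.
Each option:
  A. [s·A] / [kg⁻¹·m⁻²·s⁴·A²] = kg·m²·s⁻³·A⁻¹
  B. V·s·A⁻¹ = J·C⁻¹·s·A⁻¹ = kg·m²·s⁻²·A⁻²
  C. [s·A] / [kg⁻¹·m⁻²·s³·A²] = kg·m²·s⁻²·A⁻¹  ← same
  D. [s·A] · [kg·m²·s⁻³·A⁻¹] = kg·m²·s⁻²
Only C. matches kg·m²·s⁻²·A⁻¹.

C.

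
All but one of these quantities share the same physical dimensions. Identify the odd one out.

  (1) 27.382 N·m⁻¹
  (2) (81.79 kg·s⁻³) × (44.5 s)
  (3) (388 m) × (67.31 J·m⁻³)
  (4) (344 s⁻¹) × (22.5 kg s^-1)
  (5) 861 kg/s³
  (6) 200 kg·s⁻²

(5)

Dimensions:
  (1) N·m⁻¹ = kg·m·s⁻²·m⁻¹ = kg·s⁻²
  (2) [kg·s⁻³] · [s] = kg·s⁻²
  (3) [m] · [kg·m⁻¹·s⁻²] = kg·s⁻²
  (4) [s⁻¹] · [kg·s⁻¹] = kg·s⁻²
  (5) kg·s⁻³
  (6) kg·s⁻²
All reduce to kg·s⁻² except (5), which is kg·s⁻³.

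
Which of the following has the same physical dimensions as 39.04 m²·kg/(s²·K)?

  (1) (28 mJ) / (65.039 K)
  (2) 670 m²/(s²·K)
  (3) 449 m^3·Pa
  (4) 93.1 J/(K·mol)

(1)

Reference: kg·m²·s⁻²·K⁻¹.
Each option:
  (1) [kg·m²·s⁻²] / [K] = kg·m²·s⁻²·K⁻¹  ← same
  (2) m²·s⁻²·K⁻¹
  (3) Pa·m³ = N·m⁻²·m³ = kg·m²·s⁻²
  (4) J·mol⁻¹·K⁻¹ = N·m·mol⁻¹·K⁻¹ = kg·m²·s⁻²·K⁻¹·mol⁻¹
Only (1) matches kg·m²·s⁻²·K⁻¹.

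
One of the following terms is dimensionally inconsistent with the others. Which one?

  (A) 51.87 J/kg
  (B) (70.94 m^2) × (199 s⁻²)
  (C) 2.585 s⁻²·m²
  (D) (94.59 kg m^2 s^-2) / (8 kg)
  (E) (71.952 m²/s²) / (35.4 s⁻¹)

Expand each in SI base units:
  (A) J·kg⁻¹ = N·m·kg⁻¹ = m²·s⁻²
  (B) [m²] · [s⁻²] = m²·s⁻²
  (C) m²·s⁻²
  (D) [kg·m²·s⁻²] / [kg] = m²·s⁻²
  (E) [m²·s⁻²] / [s⁻¹] = m²·s⁻¹
All reduce to m²·s⁻² except (E), which is m²·s⁻¹.

(E)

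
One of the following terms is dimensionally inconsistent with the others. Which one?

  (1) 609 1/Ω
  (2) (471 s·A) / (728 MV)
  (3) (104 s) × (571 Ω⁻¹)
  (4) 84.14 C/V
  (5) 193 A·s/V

(1)

Dimensions:
  (1) Ω⁻¹ = (V·A⁻¹)⁻¹ = kg⁻¹·m⁻²·s³·A²
  (2) [s·A] / [kg·m²·s⁻³·A⁻¹] = kg⁻¹·m⁻²·s⁴·A²
  (3) [s] · [kg⁻¹·m⁻²·s³·A²] = kg⁻¹·m⁻²·s⁴·A²
  (4) C·V⁻¹ = s·A·(J·C⁻¹)⁻¹ = kg⁻¹·m⁻²·s⁴·A²
  (5) A·s·V⁻¹ = A·s·(J·C⁻¹)⁻¹ = kg⁻¹·m⁻²·s⁴·A²
All reduce to kg⁻¹·m⁻²·s⁴·A² except (1), which is kg⁻¹·m⁻²·s³·A².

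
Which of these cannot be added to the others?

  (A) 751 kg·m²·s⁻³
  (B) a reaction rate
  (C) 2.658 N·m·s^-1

In SI base units:
  (A) kg·m²·s⁻³
  (B) [reaction rate] = m⁻³·s⁻¹·mol
  (C) N·m·s⁻¹ = kg·m·s⁻²·m·s⁻¹ = kg·m²·s⁻³
All reduce to kg·m²·s⁻³ except (B), which is m⁻³·s⁻¹·mol.

(B)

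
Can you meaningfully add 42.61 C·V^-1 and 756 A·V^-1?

Work out the base dimensions of each:
  42.61 C·V^-1:  C·V⁻¹ = s·A·(J·C⁻¹)⁻¹ = kg⁻¹·m⁻²·s⁴·A²
  756 A·V^-1:  A·V⁻¹ = A·(J·C⁻¹)⁻¹ = kg⁻¹·m⁻²·s³·A²
kg⁻¹·m⁻²·s⁴·A² ≠ kg⁻¹·m⁻²·s³·A², so they cannot be added.

No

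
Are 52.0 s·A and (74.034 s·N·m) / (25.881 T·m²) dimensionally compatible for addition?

Yes

Reduce each to base SI dimensions:
  52.0 s·A:  A·s = s·A
  (74.034 s·N·m) / (25.881 T·m²):  [kg·m²·s⁻¹] / [kg·m²·s⁻²·A⁻¹] = s·A
Both are s·A, so they have the same dimensions and can be added.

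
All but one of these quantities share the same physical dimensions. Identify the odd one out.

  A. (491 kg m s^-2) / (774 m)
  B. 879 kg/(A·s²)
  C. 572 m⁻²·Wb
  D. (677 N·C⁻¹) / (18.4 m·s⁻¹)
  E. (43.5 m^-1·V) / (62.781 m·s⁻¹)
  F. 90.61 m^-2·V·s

A.

Expand each in SI base units:
  A. [kg·m·s⁻²] / [m] = kg·s⁻²
  B. kg·s⁻²·A⁻¹
  C. Wb·m⁻² = V·s·m⁻² = kg·s⁻²·A⁻¹
  D. [kg·m·s⁻³·A⁻¹] / [m·s⁻¹] = kg·s⁻²·A⁻¹
  E. [kg·m·s⁻³·A⁻¹] / [m·s⁻¹] = kg·s⁻²·A⁻¹
  F. V·s·m⁻² = J·C⁻¹·s·m⁻² = kg·s⁻²·A⁻¹
All reduce to kg·s⁻²·A⁻¹ except A., which is kg·s⁻².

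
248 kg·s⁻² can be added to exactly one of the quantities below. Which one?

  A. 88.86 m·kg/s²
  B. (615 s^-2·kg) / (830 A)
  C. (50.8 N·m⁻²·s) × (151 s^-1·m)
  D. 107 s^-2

Reference: kg·s⁻².
Each option:
  A. kg·m·s⁻²
  B. [kg·s⁻²] / [A] = kg·s⁻²·A⁻¹
  C. [kg·m⁻¹·s⁻¹] · [m·s⁻¹] = kg·s⁻²  ← same
  D. s⁻²
Only C. matches kg·s⁻².

C.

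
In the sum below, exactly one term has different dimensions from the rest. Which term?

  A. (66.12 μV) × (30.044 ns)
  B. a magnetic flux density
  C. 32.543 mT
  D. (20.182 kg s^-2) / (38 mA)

A.

In SI base units:
  A. [kg·m²·s⁻³·A⁻¹] · [s] = kg·m²·s⁻²·A⁻¹
  B. [magnetic flux density] = kg·s⁻²·A⁻¹
  C. T = Wb·m⁻² = kg·s⁻²·A⁻¹
  D. [kg·s⁻²] / [A] = kg·s⁻²·A⁻¹
All reduce to kg·s⁻²·A⁻¹ except A., which is kg·m²·s⁻²·A⁻¹.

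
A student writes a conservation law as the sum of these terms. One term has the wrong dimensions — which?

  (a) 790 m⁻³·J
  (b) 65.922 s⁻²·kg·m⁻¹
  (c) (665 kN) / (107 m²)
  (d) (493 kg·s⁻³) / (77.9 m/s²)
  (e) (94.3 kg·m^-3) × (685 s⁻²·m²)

In SI base units:
  (a) J·m⁻³ = N·m·m⁻³ = kg·m⁻¹·s⁻²
  (b) kg·m⁻¹·s⁻²
  (c) [kg·m·s⁻²] / [m²] = kg·m⁻¹·s⁻²
  (d) [kg·s⁻³] / [m·s⁻²] = kg·m⁻¹·s⁻¹
  (e) [kg·m⁻³] · [m²·s⁻²] = kg·m⁻¹·s⁻²
All reduce to kg·m⁻¹·s⁻² except (d), which is kg·m⁻¹·s⁻¹.

(d)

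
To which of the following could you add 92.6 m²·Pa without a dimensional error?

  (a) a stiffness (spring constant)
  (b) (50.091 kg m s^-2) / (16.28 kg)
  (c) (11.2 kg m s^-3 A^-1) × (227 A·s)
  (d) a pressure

Reference: Pa·m² = N·m⁻²·m² = kg·m·s⁻².
Each option:
  (a) [stiffness (spring constant)] = kg·s⁻²
  (b) [kg·m·s⁻²] / [kg] = m·s⁻²
  (c) [kg·m·s⁻³·A⁻¹] · [s·A] = kg·m·s⁻²  ← same
  (d) [pressure] = kg·m⁻¹·s⁻²
Only (c) matches kg·m·s⁻².

(c)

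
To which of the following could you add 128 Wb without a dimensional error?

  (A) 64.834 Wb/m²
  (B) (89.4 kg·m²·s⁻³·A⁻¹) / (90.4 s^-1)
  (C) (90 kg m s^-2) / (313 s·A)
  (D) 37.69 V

Reference: Wb = V·s = kg·m²·s⁻²·A⁻¹.
Each option:
  (A) Wb·m⁻² = V·s·m⁻² = kg·s⁻²·A⁻¹
  (B) [kg·m²·s⁻³·A⁻¹] / [s⁻¹] = kg·m²·s⁻²·A⁻¹  ← same
  (C) [kg·m·s⁻²] / [s·A] = kg·m·s⁻³·A⁻¹
  (D) V = J·C⁻¹ = kg·m²·s⁻³·A⁻¹
Only (B) matches kg·m²·s⁻²·A⁻¹.

(B)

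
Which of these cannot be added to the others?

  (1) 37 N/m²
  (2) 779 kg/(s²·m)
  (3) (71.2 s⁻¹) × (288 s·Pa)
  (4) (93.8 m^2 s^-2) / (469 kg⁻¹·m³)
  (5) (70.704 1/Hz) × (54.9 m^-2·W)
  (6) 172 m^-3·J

(5)

Work out the base dimensions of each:
  (1) N·m⁻² = kg·m·s⁻²·m⁻² = kg·m⁻¹·s⁻²
  (2) kg·m⁻¹·s⁻²
  (3) [s⁻¹] · [kg·m⁻¹·s⁻¹] = kg·m⁻¹·s⁻²
  (4) [m²·s⁻²] / [kg⁻¹·m³] = kg·m⁻¹·s⁻²
  (5) [s] · [kg·s⁻³] = kg·s⁻²
  (6) J·m⁻³ = N·m·m⁻³ = kg·m⁻¹·s⁻²
All reduce to kg·m⁻¹·s⁻² except (5), which is kg·s⁻².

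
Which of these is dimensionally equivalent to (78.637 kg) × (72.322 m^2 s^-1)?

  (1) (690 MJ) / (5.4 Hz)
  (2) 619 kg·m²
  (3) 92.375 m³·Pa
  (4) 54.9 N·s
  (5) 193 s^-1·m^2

(1)

Reference: [kg] · [m²·s⁻¹] = kg·m²·s⁻¹.
Each option:
  (1) [kg·m²·s⁻²] / [s⁻¹] = kg·m²·s⁻¹  ← same
  (2) kg·m²
  (3) Pa·m³ = N·m⁻²·m³ = kg·m²·s⁻²
  (4) N·s = kg·m·s⁻²·s = kg·m·s⁻¹
  (5) m²·s⁻¹
Only (1) matches kg·m²·s⁻¹.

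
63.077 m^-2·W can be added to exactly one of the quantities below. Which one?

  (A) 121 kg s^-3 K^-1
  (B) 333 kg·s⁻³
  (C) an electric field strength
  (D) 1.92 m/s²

Reference: W·m⁻² = J·s⁻¹·m⁻² = kg·s⁻³.
Each option:
  (A) kg·s⁻³·K⁻¹
  (B) kg·s⁻³  ← same
  (C) [electric field strength] = kg·m·s⁻³·A⁻¹
  (D) m·s⁻²
Only (B) matches kg·s⁻³.

(B)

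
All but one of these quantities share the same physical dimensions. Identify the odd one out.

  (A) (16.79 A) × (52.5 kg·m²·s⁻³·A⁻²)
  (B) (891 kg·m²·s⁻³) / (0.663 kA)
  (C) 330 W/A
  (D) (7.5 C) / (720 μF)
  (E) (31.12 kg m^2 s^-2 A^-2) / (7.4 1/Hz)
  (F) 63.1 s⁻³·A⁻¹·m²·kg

Expand each in SI base units:
  (A) [A] · [kg·m²·s⁻³·A⁻²] = kg·m²·s⁻³·A⁻¹
  (B) [kg·m²·s⁻³] / [A] = kg·m²·s⁻³·A⁻¹
  (C) W·A⁻¹ = J·s⁻¹·A⁻¹ = kg·m²·s⁻³·A⁻¹
  (D) [s·A] / [kg⁻¹·m⁻²·s⁴·A²] = kg·m²·s⁻³·A⁻¹
  (E) [kg·m²·s⁻²·A⁻²] / [s] = kg·m²·s⁻³·A⁻²
  (F) kg·m²·s⁻³·A⁻¹
All reduce to kg·m²·s⁻³·A⁻¹ except (E), which is kg·m²·s⁻³·A⁻².

(E)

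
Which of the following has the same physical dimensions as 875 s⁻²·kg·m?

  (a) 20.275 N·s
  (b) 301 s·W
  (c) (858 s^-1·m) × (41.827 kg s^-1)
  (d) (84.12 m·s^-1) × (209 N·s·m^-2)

(c)

Reference: kg·m·s⁻².
Each option:
  (a) N·s = kg·m·s⁻²·s = kg·m·s⁻¹
  (b) W·s = J·s⁻¹·s = kg·m²·s⁻²
  (c) [m·s⁻¹] · [kg·s⁻¹] = kg·m·s⁻²  ← same
  (d) [m·s⁻¹] · [kg·m⁻¹·s⁻¹] = kg·s⁻²
Only (c) matches kg·m·s⁻².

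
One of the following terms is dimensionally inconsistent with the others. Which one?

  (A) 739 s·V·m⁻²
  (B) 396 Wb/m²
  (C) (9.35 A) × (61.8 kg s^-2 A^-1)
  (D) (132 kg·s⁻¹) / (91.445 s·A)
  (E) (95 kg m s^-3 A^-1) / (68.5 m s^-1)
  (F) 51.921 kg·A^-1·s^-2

Expand each in SI base units:
  (A) V·s·m⁻² = J·C⁻¹·s·m⁻² = kg·s⁻²·A⁻¹
  (B) Wb·m⁻² = V·s·m⁻² = kg·s⁻²·A⁻¹
  (C) [A] · [kg·s⁻²·A⁻¹] = kg·s⁻²
  (D) [kg·s⁻¹] / [s·A] = kg·s⁻²·A⁻¹
  (E) [kg·m·s⁻³·A⁻¹] / [m·s⁻¹] = kg·s⁻²·A⁻¹
  (F) kg·s⁻²·A⁻¹
All reduce to kg·s⁻²·A⁻¹ except (C), which is kg·s⁻².

(C)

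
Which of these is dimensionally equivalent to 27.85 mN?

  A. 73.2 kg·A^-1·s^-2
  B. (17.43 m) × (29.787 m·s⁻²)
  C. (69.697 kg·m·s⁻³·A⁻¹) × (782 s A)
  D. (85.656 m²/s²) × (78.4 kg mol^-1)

C.

Reference: N = kg·m·s⁻².
Each option:
  A. kg·s⁻²·A⁻¹
  B. [m] · [m·s⁻²] = m²·s⁻²
  C. [kg·m·s⁻³·A⁻¹] · [s·A] = kg·m·s⁻²  ← same
  D. [m²·s⁻²] · [kg·mol⁻¹] = kg·m²·s⁻²·mol⁻¹
Only C. matches kg·m·s⁻².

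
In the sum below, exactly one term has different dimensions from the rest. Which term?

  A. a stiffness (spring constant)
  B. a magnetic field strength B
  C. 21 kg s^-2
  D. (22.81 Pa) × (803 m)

Expand each in SI base units:
  A. [stiffness (spring constant)] = kg·s⁻²
  B. [magnetic field strength B] = kg·s⁻²·A⁻¹
  C. kg·s⁻²
  D. [kg·m⁻¹·s⁻²] · [m] = kg·s⁻²
All reduce to kg·s⁻² except B., which is kg·s⁻²·A⁻¹.

B.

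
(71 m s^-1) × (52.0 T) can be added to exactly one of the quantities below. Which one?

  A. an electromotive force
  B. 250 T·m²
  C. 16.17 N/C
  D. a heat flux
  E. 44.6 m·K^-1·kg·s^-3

C.

Reference: [m·s⁻¹] · [kg·s⁻²·A⁻¹] = kg·m·s⁻³·A⁻¹.
Each option:
  A. [electromotive force] = kg·m²·s⁻³·A⁻¹
  B. T·m² = Wb·m⁻²·m² = kg·m²·s⁻²·A⁻¹
  C. N·C⁻¹ = kg·m·s⁻²·(s·A)⁻¹ = kg·m·s⁻³·A⁻¹  ← same
  D. [heat flux] = kg·s⁻³
  E. kg·m·s⁻³·K⁻¹
Only C. matches kg·m·s⁻³·A⁻¹.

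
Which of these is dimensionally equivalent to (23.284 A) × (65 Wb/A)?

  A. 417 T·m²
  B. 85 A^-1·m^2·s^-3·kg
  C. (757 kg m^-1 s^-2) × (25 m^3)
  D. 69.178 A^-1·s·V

A.

Reference: [A] · [kg·m²·s⁻²·A⁻²] = kg·m²·s⁻²·A⁻¹.
Each option:
  A. T·m² = Wb·m⁻²·m² = kg·m²·s⁻²·A⁻¹  ← same
  B. kg·m²·s⁻³·A⁻¹
  C. [kg·m⁻¹·s⁻²] · [m³] = kg·m²·s⁻²
  D. V·s·A⁻¹ = J·C⁻¹·s·A⁻¹ = kg·m²·s⁻²·A⁻²
Only A. matches kg·m²·s⁻²·A⁻¹.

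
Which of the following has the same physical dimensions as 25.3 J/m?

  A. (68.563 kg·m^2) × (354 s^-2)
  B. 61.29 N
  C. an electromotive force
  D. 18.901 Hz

Reference: J·m⁻¹ = N·m·m⁻¹ = kg·m·s⁻².
Each option:
  A. [kg·m²] · [s⁻²] = kg·m²·s⁻²
  B. N = kg·m·s⁻²  ← same
  C. [electromotive force] = kg·m²·s⁻³·A⁻¹
  D. Hz = s⁻¹
Only B. matches kg·m·s⁻².

B.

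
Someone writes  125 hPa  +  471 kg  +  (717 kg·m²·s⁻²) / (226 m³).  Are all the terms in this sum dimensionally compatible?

No

In SI base units:
  125 hPa:  Pa = N·m⁻² = kg·m⁻¹·s⁻²
  471 kg:  kg
  (717 kg·m²·s⁻²) / (226 m³):  [kg·m²·s⁻²] / [m³] = kg·m⁻¹·s⁻²
The terms do not share a single dimension (kg vs kg·m⁻¹·s⁻²).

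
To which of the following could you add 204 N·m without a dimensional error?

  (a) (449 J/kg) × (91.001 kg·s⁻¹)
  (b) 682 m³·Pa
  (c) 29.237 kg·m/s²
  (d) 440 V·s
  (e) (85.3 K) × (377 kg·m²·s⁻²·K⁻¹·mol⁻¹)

(b)

Reference: N·m = kg·m·s⁻²·m = kg·m²·s⁻².
Each option:
  (a) [m²·s⁻²] · [kg·s⁻¹] = kg·m²·s⁻³
  (b) Pa·m³ = N·m⁻²·m³ = kg·m²·s⁻²  ← same
  (c) kg·m·s⁻²
  (d) V·s = J·C⁻¹·s = kg·m²·s⁻²·A⁻¹
  (e) [K] · [kg·m²·s⁻²·K⁻¹·mol⁻¹] = kg·m²·s⁻²·mol⁻¹
Only (b) matches kg·m²·s⁻².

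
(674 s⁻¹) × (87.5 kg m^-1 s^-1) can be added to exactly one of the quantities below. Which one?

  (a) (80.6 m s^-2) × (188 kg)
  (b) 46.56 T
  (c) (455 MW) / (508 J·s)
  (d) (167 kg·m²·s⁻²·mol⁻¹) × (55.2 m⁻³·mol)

Reference: [s⁻¹] · [kg·m⁻¹·s⁻¹] = kg·m⁻¹·s⁻².
Each option:
  (a) [m·s⁻²] · [kg] = kg·m·s⁻²
  (b) T = Wb·m⁻² = kg·s⁻²·A⁻¹
  (c) [kg·m²·s⁻³] / [kg·m²·s⁻¹] = s⁻²
  (d) [kg·m²·s⁻²·mol⁻¹] · [m⁻³·mol] = kg·m⁻¹·s⁻²  ← same
Only (d) matches kg·m⁻¹·s⁻².

(d)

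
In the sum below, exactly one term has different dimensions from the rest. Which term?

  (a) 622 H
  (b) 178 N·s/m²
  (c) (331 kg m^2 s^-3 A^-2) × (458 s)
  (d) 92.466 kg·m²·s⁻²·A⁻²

Expand each in SI base units:
  (a) H = V·s·A⁻¹ = kg·m²·s⁻²·A⁻²
  (b) N·s·m⁻² = kg·m·s⁻²·s·m⁻² = kg·m⁻¹·s⁻¹
  (c) [kg·m²·s⁻³·A⁻²] · [s] = kg·m²·s⁻²·A⁻²
  (d) kg·m²·s⁻²·A⁻²
All reduce to kg·m²·s⁻²·A⁻² except (b), which is kg·m⁻¹·s⁻¹.

(b)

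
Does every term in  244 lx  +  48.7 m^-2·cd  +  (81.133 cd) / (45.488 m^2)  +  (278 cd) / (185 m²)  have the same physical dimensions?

Expand each in SI base units:
  244 lx:  lx = lm·m⁻² = m⁻²·cd
  48.7 m^-2·cd:  cd·m⁻² = m⁻²·cd
  (81.133 cd) / (45.488 m^2):  [cd] / [m²] = m⁻²·cd
  (278 cd) / (185 m²):  [cd] / [m²] = m⁻²·cd
Every term reduces to m⁻²·cd.

Yes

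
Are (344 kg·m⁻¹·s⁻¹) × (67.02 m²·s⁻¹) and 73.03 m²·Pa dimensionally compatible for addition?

Dimensions:
  (344 kg·m⁻¹·s⁻¹) × (67.02 m²·s⁻¹):  [kg·m⁻¹·s⁻¹] · [m²·s⁻¹] = kg·m·s⁻²
  73.03 m²·Pa:  Pa·m² = N·m⁻²·m² = kg·m·s⁻²
Both are kg·m·s⁻², so they have the same dimensions and can be added.

Yes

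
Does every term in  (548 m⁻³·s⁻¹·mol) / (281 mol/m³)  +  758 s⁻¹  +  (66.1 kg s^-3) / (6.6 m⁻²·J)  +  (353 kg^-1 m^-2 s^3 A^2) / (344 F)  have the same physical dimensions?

In SI base units:
  (548 m⁻³·s⁻¹·mol) / (281 mol/m³):  [m⁻³·s⁻¹·mol] / [m⁻³·mol] = s⁻¹
  758 s⁻¹:  s⁻¹
  (66.1 kg s^-3) / (6.6 m⁻²·J):  [kg·s⁻³] / [kg·s⁻²] = s⁻¹
  (353 kg^-1 m^-2 s^3 A^2) / (344 F):  [kg⁻¹·m⁻²·s³·A²] / [kg⁻¹·m⁻²·s⁴·A²] = s⁻¹
Every term reduces to s⁻¹.

Yes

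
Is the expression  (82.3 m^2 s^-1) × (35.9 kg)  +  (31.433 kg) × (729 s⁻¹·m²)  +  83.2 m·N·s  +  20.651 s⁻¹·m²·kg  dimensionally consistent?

Dimensions:
  (82.3 m^2 s^-1) × (35.9 kg):  [m²·s⁻¹] · [kg] = kg·m²·s⁻¹
  (31.433 kg) × (729 s⁻¹·m²):  [kg] · [m²·s⁻¹] = kg·m²·s⁻¹
  83.2 m·N·s:  N·m·s = kg·m·s⁻²·m·s = kg·m²·s⁻¹
  20.651 s⁻¹·m²·kg:  kg·m²·s⁻¹
Every term reduces to kg·m²·s⁻¹.

Yes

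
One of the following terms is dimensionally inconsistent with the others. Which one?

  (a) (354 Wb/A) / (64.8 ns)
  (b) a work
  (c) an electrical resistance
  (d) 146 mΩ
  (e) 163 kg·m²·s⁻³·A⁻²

(b)

In SI base units:
  (a) [kg·m²·s⁻²·A⁻²] / [s] = kg·m²·s⁻³·A⁻²
  (b) [work] = kg·m²·s⁻²
  (c) [electrical resistance] = kg·m²·s⁻³·A⁻²
  (d) Ω = V·A⁻¹ = kg·m²·s⁻³·A⁻²
  (e) kg·m²·s⁻³·A⁻²
All reduce to kg·m²·s⁻³·A⁻² except (b), which is kg·m²·s⁻².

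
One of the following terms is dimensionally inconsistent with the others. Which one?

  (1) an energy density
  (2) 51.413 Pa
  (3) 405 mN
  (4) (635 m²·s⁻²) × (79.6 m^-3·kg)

(3)

Expand each in SI base units:
  (1) [energy density] = kg·m⁻¹·s⁻²
  (2) Pa = N·m⁻² = kg·m⁻¹·s⁻²
  (3) N = kg·m·s⁻²
  (4) [m²·s⁻²] · [kg·m⁻³] = kg·m⁻¹·s⁻²
All reduce to kg·m⁻¹·s⁻² except (3), which is kg·m·s⁻².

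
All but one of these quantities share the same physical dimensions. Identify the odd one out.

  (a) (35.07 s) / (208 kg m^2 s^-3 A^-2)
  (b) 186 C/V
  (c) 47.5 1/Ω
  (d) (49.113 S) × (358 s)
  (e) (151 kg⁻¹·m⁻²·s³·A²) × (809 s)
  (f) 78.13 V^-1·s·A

In SI base units:
  (a) [s] / [kg·m²·s⁻³·A⁻²] = kg⁻¹·m⁻²·s⁴·A²
  (b) C·V⁻¹ = s·A·(J·C⁻¹)⁻¹ = kg⁻¹·m⁻²·s⁴·A²
  (c) Ω⁻¹ = (V·A⁻¹)⁻¹ = kg⁻¹·m⁻²·s³·A²
  (d) [kg⁻¹·m⁻²·s³·A²] · [s] = kg⁻¹·m⁻²·s⁴·A²
  (e) [kg⁻¹·m⁻²·s³·A²] · [s] = kg⁻¹·m⁻²·s⁴·A²
  (f) A·s·V⁻¹ = A·s·(J·C⁻¹)⁻¹ = kg⁻¹·m⁻²·s⁴·A²
All reduce to kg⁻¹·m⁻²·s⁴·A² except (c), which is kg⁻¹·m⁻²·s³·A².

(c)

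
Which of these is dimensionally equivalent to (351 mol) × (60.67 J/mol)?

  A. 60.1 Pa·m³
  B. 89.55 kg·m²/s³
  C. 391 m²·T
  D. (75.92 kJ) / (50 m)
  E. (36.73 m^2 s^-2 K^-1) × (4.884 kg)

A.

Reference: [mol] · [kg·m²·s⁻²·mol⁻¹] = kg·m²·s⁻².
Each option:
  A. Pa·m³ = N·m⁻²·m³ = kg·m²·s⁻²  ← same
  B. kg·m²·s⁻³
  C. T·m² = Wb·m⁻²·m² = kg·m²·s⁻²·A⁻¹
  D. [kg·m²·s⁻²] / [m] = kg·m·s⁻²
  E. [m²·s⁻²·K⁻¹] · [kg] = kg·m²·s⁻²·K⁻¹
Only A. matches kg·m²·s⁻².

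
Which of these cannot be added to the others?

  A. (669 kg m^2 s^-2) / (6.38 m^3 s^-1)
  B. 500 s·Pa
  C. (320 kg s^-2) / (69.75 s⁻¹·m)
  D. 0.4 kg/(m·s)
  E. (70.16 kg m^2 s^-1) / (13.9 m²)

Reduce each to base SI dimensions:
  A. [kg·m²·s⁻²] / [m³·s⁻¹] = kg·m⁻¹·s⁻¹
  B. Pa·s = N·m⁻²·s = kg·m⁻¹·s⁻¹
  C. [kg·s⁻²] / [m·s⁻¹] = kg·m⁻¹·s⁻¹
  D. kg·m⁻¹·s⁻¹
  E. [kg·m²·s⁻¹] / [m²] = kg·s⁻¹
All reduce to kg·m⁻¹·s⁻¹ except E., which is kg·s⁻¹.

E.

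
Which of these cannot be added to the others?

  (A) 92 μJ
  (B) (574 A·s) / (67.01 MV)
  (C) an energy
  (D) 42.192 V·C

(B)

Work out the base dimensions of each:
  (A) J = N·m = kg·m²·s⁻²
  (B) [s·A] / [kg·m²·s⁻³·A⁻¹] = kg⁻¹·m⁻²·s⁴·A²
  (C) [energy] = kg·m²·s⁻²
  (D) C·V = s·A·J·C⁻¹ = kg·m²·s⁻²
All reduce to kg·m²·s⁻² except (B), which is kg⁻¹·m⁻²·s⁴·A².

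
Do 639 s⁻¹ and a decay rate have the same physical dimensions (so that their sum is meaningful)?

Work out the base dimensions of each:
  639 s⁻¹:  s⁻¹
  a decay rate:  [decay rate] = s⁻¹
Both are s⁻¹, so they have the same dimensions and can be added.

Yes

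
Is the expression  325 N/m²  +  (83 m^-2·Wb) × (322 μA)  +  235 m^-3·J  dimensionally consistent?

No

In SI base units:
  325 N/m²:  N·m⁻² = kg·m·s⁻²·m⁻² = kg·m⁻¹·s⁻²
  (83 m^-2·Wb) × (322 μA):  [kg·s⁻²·A⁻¹] · [A] = kg·s⁻²
  235 m^-3·J:  J·m⁻³ = N·m·m⁻³ = kg·m⁻¹·s⁻²
The terms do not share a single dimension (kg·m⁻¹·s⁻² vs kg·s⁻²).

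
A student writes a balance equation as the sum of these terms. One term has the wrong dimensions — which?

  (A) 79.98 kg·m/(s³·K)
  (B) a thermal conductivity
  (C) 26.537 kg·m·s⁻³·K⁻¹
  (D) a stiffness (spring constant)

(D)

In SI base units:
  (A) kg·m·s⁻³·K⁻¹
  (B) [thermal conductivity] = kg·m·s⁻³·K⁻¹
  (C) kg·m·s⁻³·K⁻¹
  (D) [stiffness (spring constant)] = kg·s⁻²
All reduce to kg·m·s⁻³·K⁻¹ except (D), which is kg·s⁻².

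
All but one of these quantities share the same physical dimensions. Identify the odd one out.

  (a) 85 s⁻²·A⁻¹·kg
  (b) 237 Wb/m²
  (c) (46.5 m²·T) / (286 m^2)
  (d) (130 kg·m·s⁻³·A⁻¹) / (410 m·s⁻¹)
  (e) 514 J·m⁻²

(e)

Reduce each to base SI dimensions:
  (a) kg·s⁻²·A⁻¹
  (b) Wb·m⁻² = V·s·m⁻² = kg·s⁻²·A⁻¹
  (c) [kg·m²·s⁻²·A⁻¹] / [m²] = kg·s⁻²·A⁻¹
  (d) [kg·m·s⁻³·A⁻¹] / [m·s⁻¹] = kg·s⁻²·A⁻¹
  (e) J·m⁻² = N·m·m⁻² = kg·s⁻²
All reduce to kg·s⁻²·A⁻¹ except (e), which is kg·s⁻².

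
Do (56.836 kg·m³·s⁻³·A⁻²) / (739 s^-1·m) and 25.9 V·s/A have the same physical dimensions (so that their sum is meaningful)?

Yes

Reduce each to base SI dimensions:
  (56.836 kg·m³·s⁻³·A⁻²) / (739 s^-1·m):  [kg·m³·s⁻³·A⁻²] / [m·s⁻¹] = kg·m²·s⁻²·A⁻²
  25.9 V·s/A:  V·s·A⁻¹ = J·C⁻¹·s·A⁻¹ = kg·m²·s⁻²·A⁻²
Both are kg·m²·s⁻²·A⁻², so they have the same dimensions and can be added.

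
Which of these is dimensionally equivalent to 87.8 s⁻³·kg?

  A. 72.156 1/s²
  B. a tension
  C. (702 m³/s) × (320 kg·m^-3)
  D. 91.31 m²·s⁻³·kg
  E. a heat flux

E.

Reference: kg·s⁻³.
Each option:
  A. s⁻²
  B. [tension] = kg·m·s⁻²
  C. [m³·s⁻¹] · [kg·m⁻³] = kg·s⁻¹
  D. kg·m²·s⁻³
  E. [heat flux] = kg·s⁻³  ← same
Only E. matches kg·s⁻³.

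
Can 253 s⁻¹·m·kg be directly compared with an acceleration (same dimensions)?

No

Dimensions:
  253 s⁻¹·m·kg:  kg·m·s⁻¹
  an acceleration:  [acceleration] = m·s⁻²
kg·m·s⁻¹ ≠ m·s⁻², so they cannot be added.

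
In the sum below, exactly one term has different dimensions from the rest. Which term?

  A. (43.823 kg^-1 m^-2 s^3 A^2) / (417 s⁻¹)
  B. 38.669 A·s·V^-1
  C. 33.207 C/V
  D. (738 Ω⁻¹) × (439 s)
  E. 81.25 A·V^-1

E.

Reduce each to base SI dimensions:
  A. [kg⁻¹·m⁻²·s³·A²] / [s⁻¹] = kg⁻¹·m⁻²·s⁴·A²
  B. A·s·V⁻¹ = A·s·(J·C⁻¹)⁻¹ = kg⁻¹·m⁻²·s⁴·A²
  C. C·V⁻¹ = s·A·(J·C⁻¹)⁻¹ = kg⁻¹·m⁻²·s⁴·A²
  D. [kg⁻¹·m⁻²·s³·A²] · [s] = kg⁻¹·m⁻²·s⁴·A²
  E. A·V⁻¹ = A·(J·C⁻¹)⁻¹ = kg⁻¹·m⁻²·s³·A²
All reduce to kg⁻¹·m⁻²·s⁴·A² except E., which is kg⁻¹·m⁻²·s³·A².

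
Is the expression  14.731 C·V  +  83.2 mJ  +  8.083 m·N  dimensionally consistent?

Dimensions:
  14.731 C·V:  C·V = s·A·J·C⁻¹ = kg·m²·s⁻²
  83.2 mJ:  J = N·m = kg·m²·s⁻²
  8.083 m·N:  N·m = kg·m·s⁻²·m = kg·m²·s⁻²
Every term reduces to kg·m²·s⁻².

Yes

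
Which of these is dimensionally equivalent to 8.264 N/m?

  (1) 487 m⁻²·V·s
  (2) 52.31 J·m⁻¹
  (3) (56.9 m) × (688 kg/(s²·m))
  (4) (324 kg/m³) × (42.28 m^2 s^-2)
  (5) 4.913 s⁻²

(3)

Reference: N·m⁻¹ = kg·m·s⁻²·m⁻¹ = kg·s⁻².
Each option:
  (1) V·s·m⁻² = J·C⁻¹·s·m⁻² = kg·s⁻²·A⁻¹
  (2) J·m⁻¹ = N·m·m⁻¹ = kg·m·s⁻²
  (3) [m] · [kg·m⁻¹·s⁻²] = kg·s⁻²  ← same
  (4) [kg·m⁻³] · [m²·s⁻²] = kg·m⁻¹·s⁻²
  (5) s⁻²
Only (3) matches kg·s⁻².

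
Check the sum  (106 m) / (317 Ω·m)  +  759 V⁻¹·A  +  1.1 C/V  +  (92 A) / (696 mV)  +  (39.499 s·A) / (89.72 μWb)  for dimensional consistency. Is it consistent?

No

Work out the base dimensions of each:
  (106 m) / (317 Ω·m):  [m] / [kg·m³·s⁻³·A⁻²] = kg⁻¹·m⁻²·s³·A²
  759 V⁻¹·A:  A·V⁻¹ = A·(J·C⁻¹)⁻¹ = kg⁻¹·m⁻²·s³·A²
  1.1 C/V:  C·V⁻¹ = s·A·(J·C⁻¹)⁻¹ = kg⁻¹·m⁻²·s⁴·A²
  (92 A) / (696 mV):  [A] / [kg·m²·s⁻³·A⁻¹] = kg⁻¹·m⁻²·s³·A²
  (39.499 s·A) / (89.72 μWb):  [s·A] / [kg·m²·s⁻²·A⁻¹] = kg⁻¹·m⁻²·s³·A²
The terms do not share a single dimension (kg⁻¹·m⁻²·s³·A² vs kg⁻¹·m⁻²·s⁴·A²).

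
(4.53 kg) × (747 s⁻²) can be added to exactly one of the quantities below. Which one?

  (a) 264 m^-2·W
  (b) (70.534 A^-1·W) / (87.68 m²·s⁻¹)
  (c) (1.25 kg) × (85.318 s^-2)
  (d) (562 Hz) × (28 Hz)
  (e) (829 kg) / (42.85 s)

Reference: [kg] · [s⁻²] = kg·s⁻².
Each option:
  (a) W·m⁻² = J·s⁻¹·m⁻² = kg·s⁻³
  (b) [kg·m²·s⁻³·A⁻¹] / [m²·s⁻¹] = kg·s⁻²·A⁻¹
  (c) [kg] · [s⁻²] = kg·s⁻²  ← same
  (d) [s⁻¹] · [s⁻¹] = s⁻²
  (e) [kg] / [s] = kg·s⁻¹
Only (c) matches kg·s⁻².

(c)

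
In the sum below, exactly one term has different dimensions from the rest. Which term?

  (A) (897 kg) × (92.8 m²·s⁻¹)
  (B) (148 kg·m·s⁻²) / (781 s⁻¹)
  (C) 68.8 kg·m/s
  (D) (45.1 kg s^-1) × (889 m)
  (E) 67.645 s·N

Expand each in SI base units:
  (A) [kg] · [m²·s⁻¹] = kg·m²·s⁻¹
  (B) [kg·m·s⁻²] / [s⁻¹] = kg·m·s⁻¹
  (C) kg·m·s⁻¹
  (D) [kg·s⁻¹] · [m] = kg·m·s⁻¹
  (E) N·s = kg·m·s⁻²·s = kg·m·s⁻¹
All reduce to kg·m·s⁻¹ except (A), which is kg·m²·s⁻¹.

(A)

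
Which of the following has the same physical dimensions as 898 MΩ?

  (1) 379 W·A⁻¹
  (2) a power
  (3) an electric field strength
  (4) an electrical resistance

(4)

Reference: Ω = V·A⁻¹ = kg·m²·s⁻³·A⁻².
Each option:
  (1) W·A⁻¹ = J·s⁻¹·A⁻¹ = kg·m²·s⁻³·A⁻¹
  (2) [power] = kg·m²·s⁻³
  (3) [electric field strength] = kg·m·s⁻³·A⁻¹
  (4) [electrical resistance] = kg·m²·s⁻³·A⁻²  ← same
Only (4) matches kg·m²·s⁻³·A⁻².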